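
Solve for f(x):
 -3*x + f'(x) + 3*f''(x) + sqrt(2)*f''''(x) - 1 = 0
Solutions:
 f(x) = C1 + C2*exp(x*(-2*2^(1/6)/(sqrt(2) + 2*sqrt(1/2 + sqrt(2)))^(1/3) + 2^(1/3)*(sqrt(2) + 2*sqrt(1/2 + sqrt(2)))^(1/3))/4)*sin(sqrt(3)*x*(18*2^(1/6)/(27*sqrt(2) + 2*sqrt(729/2 + 729*sqrt(2)))^(1/3) + 2^(1/3)*(27*sqrt(2) + 2*sqrt(729/2 + 729*sqrt(2)))^(1/3))/12) + C3*exp(x*(-2*2^(1/6)/(sqrt(2) + 2*sqrt(1/2 + sqrt(2)))^(1/3) + 2^(1/3)*(sqrt(2) + 2*sqrt(1/2 + sqrt(2)))^(1/3))/4)*cos(sqrt(3)*x*(18*2^(1/6)/(27*sqrt(2) + 2*sqrt(729/2 + 729*sqrt(2)))^(1/3) + 2^(1/3)*(27*sqrt(2) + 2*sqrt(729/2 + 729*sqrt(2)))^(1/3))/12) + C4*exp(x*(-2^(1/3)*(sqrt(2) + 2*sqrt(1/2 + sqrt(2)))^(1/3)/2 + 2^(1/6)/(sqrt(2) + 2*sqrt(1/2 + sqrt(2)))^(1/3))) + 3*x^2/2 - 8*x


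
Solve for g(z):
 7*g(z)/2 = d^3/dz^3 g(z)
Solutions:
 g(z) = C3*exp(2^(2/3)*7^(1/3)*z/2) + (C1*sin(2^(2/3)*sqrt(3)*7^(1/3)*z/4) + C2*cos(2^(2/3)*sqrt(3)*7^(1/3)*z/4))*exp(-2^(2/3)*7^(1/3)*z/4)


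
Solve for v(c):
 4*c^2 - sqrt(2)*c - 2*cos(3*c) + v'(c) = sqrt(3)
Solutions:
 v(c) = C1 - 4*c^3/3 + sqrt(2)*c^2/2 + sqrt(3)*c + 2*sin(3*c)/3


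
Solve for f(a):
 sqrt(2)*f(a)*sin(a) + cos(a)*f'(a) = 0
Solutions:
 f(a) = C1*cos(a)^(sqrt(2))


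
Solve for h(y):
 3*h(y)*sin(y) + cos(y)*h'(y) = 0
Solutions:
 h(y) = C1*cos(y)^3


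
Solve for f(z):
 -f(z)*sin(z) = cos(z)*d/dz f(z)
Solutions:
 f(z) = C1*cos(z)


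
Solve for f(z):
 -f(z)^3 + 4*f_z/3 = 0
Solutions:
 f(z) = -sqrt(2)*sqrt(-1/(C1 + 3*z))
 f(z) = sqrt(2)*sqrt(-1/(C1 + 3*z))


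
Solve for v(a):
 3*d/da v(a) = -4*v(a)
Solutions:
 v(a) = C1*exp(-4*a/3)


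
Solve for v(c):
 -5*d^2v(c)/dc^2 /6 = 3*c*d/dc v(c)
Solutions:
 v(c) = C1 + C2*erf(3*sqrt(5)*c/5)


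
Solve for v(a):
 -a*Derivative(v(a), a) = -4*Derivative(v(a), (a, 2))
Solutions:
 v(a) = C1 + C2*erfi(sqrt(2)*a/4)


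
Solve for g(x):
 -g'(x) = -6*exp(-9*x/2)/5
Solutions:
 g(x) = C1 - 4*exp(-9*x/2)/15


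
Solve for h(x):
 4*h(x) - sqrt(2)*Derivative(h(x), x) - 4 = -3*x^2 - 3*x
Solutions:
 h(x) = C1*exp(2*sqrt(2)*x) - 3*x^2/4 - 3*x/4 - 3*sqrt(2)*x/8 - 3*sqrt(2)/16 + 13/16


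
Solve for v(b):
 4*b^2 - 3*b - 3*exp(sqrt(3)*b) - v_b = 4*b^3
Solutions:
 v(b) = C1 - b^4 + 4*b^3/3 - 3*b^2/2 - sqrt(3)*exp(sqrt(3)*b)


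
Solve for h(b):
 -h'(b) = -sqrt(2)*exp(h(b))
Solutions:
 h(b) = log(-1/(C1 + sqrt(2)*b))


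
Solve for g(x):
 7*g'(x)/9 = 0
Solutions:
 g(x) = C1


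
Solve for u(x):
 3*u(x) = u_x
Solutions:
 u(x) = C1*exp(3*x)


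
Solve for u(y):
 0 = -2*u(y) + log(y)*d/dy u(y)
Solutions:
 u(y) = C1*exp(2*li(y))


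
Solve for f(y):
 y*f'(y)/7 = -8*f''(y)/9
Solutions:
 f(y) = C1 + C2*erf(3*sqrt(7)*y/28)


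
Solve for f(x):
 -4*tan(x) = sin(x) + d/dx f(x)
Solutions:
 f(x) = C1 + 4*log(cos(x)) + cos(x)


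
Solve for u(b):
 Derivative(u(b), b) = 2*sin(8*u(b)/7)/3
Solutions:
 -2*b/3 + 7*log(cos(8*u(b)/7) - 1)/16 - 7*log(cos(8*u(b)/7) + 1)/16 = C1


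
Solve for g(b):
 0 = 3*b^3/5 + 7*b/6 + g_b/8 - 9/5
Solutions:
 g(b) = C1 - 6*b^4/5 - 14*b^2/3 + 72*b/5


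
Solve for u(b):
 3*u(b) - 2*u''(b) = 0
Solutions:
 u(b) = C1*exp(-sqrt(6)*b/2) + C2*exp(sqrt(6)*b/2)


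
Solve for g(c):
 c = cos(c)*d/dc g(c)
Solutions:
 g(c) = C1 + Integral(c/cos(c), c)


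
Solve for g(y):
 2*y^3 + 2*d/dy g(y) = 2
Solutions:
 g(y) = C1 - y^4/4 + y


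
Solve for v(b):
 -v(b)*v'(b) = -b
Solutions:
 v(b) = -sqrt(C1 + b^2)
 v(b) = sqrt(C1 + b^2)


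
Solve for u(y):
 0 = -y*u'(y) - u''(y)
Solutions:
 u(y) = C1 + C2*erf(sqrt(2)*y/2)


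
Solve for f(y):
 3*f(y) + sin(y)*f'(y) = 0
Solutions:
 f(y) = C1*(cos(y) + 1)^(3/2)/(cos(y) - 1)^(3/2)


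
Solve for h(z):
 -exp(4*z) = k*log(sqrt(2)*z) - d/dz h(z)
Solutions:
 h(z) = C1 + k*z*log(z) + k*z*(-1 + log(2)/2) + exp(4*z)/4


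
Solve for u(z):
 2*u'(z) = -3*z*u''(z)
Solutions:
 u(z) = C1 + C2*z^(1/3)


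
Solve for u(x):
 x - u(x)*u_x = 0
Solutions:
 u(x) = -sqrt(C1 + x^2)
 u(x) = sqrt(C1 + x^2)


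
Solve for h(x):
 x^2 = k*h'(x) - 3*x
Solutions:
 h(x) = C1 + x^3/(3*k) + 3*x^2/(2*k)


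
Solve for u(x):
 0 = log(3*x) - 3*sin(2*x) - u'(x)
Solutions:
 u(x) = C1 + x*log(x) - x + x*log(3) + 3*cos(2*x)/2


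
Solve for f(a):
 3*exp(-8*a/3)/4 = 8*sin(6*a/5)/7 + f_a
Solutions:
 f(a) = C1 + 20*cos(6*a/5)/21 - 9*exp(-8*a/3)/32


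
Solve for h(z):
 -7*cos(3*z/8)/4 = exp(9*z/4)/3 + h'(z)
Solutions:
 h(z) = C1 - 4*exp(9*z/4)/27 - 14*sin(3*z/8)/3


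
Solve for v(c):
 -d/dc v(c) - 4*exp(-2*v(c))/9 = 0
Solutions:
 v(c) = log(-sqrt(C1 - 8*c)) - log(3)
 v(c) = log(C1 - 8*c)/2 - log(3)


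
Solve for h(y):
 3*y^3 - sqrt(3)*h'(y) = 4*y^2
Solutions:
 h(y) = C1 + sqrt(3)*y^4/4 - 4*sqrt(3)*y^3/9


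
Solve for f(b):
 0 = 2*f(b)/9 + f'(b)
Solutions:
 f(b) = C1*exp(-2*b/9)


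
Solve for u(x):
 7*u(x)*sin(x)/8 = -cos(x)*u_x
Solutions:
 u(x) = C1*cos(x)^(7/8)


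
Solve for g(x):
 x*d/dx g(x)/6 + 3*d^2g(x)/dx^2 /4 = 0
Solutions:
 g(x) = C1 + C2*erf(x/3)


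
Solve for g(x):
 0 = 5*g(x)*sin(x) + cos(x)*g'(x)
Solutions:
 g(x) = C1*cos(x)^5


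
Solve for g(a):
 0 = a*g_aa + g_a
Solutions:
 g(a) = C1 + C2*log(a)


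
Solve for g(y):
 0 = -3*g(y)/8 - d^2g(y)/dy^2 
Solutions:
 g(y) = C1*sin(sqrt(6)*y/4) + C2*cos(sqrt(6)*y/4)


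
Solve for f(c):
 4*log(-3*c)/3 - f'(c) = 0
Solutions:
 f(c) = C1 + 4*c*log(-c)/3 + 4*c*(-1 + log(3))/3


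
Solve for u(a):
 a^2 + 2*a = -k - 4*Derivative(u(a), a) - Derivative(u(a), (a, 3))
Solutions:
 u(a) = C1 + C2*sin(2*a) + C3*cos(2*a) - a^3/12 - a^2/4 - a*k/4 + a/8


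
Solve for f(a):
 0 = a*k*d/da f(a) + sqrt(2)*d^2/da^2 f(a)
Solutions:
 f(a) = Piecewise((-2^(3/4)*sqrt(pi)*C1*erf(2^(1/4)*a*sqrt(k)/2)/(2*sqrt(k)) - C2, (k > 0) | (k < 0)), (-C1*a - C2, True))


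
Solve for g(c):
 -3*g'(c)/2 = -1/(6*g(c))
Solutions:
 g(c) = -sqrt(C1 + 2*c)/3
 g(c) = sqrt(C1 + 2*c)/3


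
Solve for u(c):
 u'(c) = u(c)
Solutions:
 u(c) = C1*exp(c)


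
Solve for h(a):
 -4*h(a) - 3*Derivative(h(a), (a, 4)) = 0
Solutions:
 h(a) = (C1*sin(3^(3/4)*a/3) + C2*cos(3^(3/4)*a/3))*exp(-3^(3/4)*a/3) + (C3*sin(3^(3/4)*a/3) + C4*cos(3^(3/4)*a/3))*exp(3^(3/4)*a/3)


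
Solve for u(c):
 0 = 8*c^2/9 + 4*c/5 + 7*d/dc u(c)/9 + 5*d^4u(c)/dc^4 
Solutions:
 u(c) = C1 + C4*exp(-525^(1/3)*c/15) - 8*c^3/21 - 18*c^2/35 + (C2*sin(175^(1/3)*3^(5/6)*c/30) + C3*cos(175^(1/3)*3^(5/6)*c/30))*exp(525^(1/3)*c/30)


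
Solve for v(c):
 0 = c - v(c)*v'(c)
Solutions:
 v(c) = -sqrt(C1 + c^2)
 v(c) = sqrt(C1 + c^2)


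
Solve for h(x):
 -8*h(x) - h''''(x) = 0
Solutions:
 h(x) = (C1*sin(2^(1/4)*x) + C2*cos(2^(1/4)*x))*exp(-2^(1/4)*x) + (C3*sin(2^(1/4)*x) + C4*cos(2^(1/4)*x))*exp(2^(1/4)*x)


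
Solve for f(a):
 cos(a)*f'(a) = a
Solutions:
 f(a) = C1 + Integral(a/cos(a), a)


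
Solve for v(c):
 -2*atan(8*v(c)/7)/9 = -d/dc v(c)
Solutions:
 Integral(1/atan(8*_y/7), (_y, v(c))) = C1 + 2*c/9


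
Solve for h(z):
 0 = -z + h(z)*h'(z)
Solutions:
 h(z) = -sqrt(C1 + z^2)
 h(z) = sqrt(C1 + z^2)


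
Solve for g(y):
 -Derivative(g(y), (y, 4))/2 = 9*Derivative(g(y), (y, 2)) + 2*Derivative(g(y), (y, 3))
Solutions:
 g(y) = C1 + C2*y + (C3*sin(sqrt(14)*y) + C4*cos(sqrt(14)*y))*exp(-2*y)


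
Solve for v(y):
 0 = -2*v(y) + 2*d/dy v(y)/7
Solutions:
 v(y) = C1*exp(7*y)


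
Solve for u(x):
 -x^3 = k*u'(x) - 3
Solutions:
 u(x) = C1 - x^4/(4*k) + 3*x/k


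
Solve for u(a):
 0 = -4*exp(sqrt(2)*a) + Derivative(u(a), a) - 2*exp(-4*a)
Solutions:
 u(a) = C1 + 2*sqrt(2)*exp(sqrt(2)*a) - exp(-4*a)/2


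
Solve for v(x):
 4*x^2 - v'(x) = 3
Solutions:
 v(x) = C1 + 4*x^3/3 - 3*x


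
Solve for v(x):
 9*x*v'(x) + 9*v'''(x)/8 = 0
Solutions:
 v(x) = C1 + Integral(C2*airyai(-2*x) + C3*airybi(-2*x), x)


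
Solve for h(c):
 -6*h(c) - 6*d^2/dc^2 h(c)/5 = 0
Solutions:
 h(c) = C1*sin(sqrt(5)*c) + C2*cos(sqrt(5)*c)


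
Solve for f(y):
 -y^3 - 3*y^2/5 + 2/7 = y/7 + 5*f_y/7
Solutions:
 f(y) = C1 - 7*y^4/20 - 7*y^3/25 - y^2/10 + 2*y/5


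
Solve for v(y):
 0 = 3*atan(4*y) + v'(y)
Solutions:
 v(y) = C1 - 3*y*atan(4*y) + 3*log(16*y^2 + 1)/8


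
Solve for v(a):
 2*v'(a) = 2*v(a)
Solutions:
 v(a) = C1*exp(a)


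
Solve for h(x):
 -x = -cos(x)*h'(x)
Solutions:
 h(x) = C1 + Integral(x/cos(x), x)


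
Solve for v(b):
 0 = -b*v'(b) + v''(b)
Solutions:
 v(b) = C1 + C2*erfi(sqrt(2)*b/2)


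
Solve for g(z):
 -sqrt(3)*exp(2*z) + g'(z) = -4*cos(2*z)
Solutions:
 g(z) = C1 + sqrt(3)*exp(2*z)/2 - 2*sin(2*z)


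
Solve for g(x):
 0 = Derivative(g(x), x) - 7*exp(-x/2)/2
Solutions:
 g(x) = C1 - 7*exp(-x/2)


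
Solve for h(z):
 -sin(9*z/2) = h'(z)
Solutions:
 h(z) = C1 + 2*cos(9*z/2)/9


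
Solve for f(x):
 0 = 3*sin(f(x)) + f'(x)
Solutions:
 f(x) = -acos((-C1 - exp(6*x))/(C1 - exp(6*x))) + 2*pi
 f(x) = acos((-C1 - exp(6*x))/(C1 - exp(6*x)))


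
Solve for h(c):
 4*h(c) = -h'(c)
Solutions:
 h(c) = C1*exp(-4*c)


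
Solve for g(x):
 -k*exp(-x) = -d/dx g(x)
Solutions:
 g(x) = C1 - k*exp(-x)


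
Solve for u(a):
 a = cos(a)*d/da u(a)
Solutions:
 u(a) = C1 + Integral(a/cos(a), a)


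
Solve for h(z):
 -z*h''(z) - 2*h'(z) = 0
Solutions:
 h(z) = C1 + C2/z


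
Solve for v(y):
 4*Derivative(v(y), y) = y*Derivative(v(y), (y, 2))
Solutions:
 v(y) = C1 + C2*y^5


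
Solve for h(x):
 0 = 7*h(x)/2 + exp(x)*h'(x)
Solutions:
 h(x) = C1*exp(7*exp(-x)/2)


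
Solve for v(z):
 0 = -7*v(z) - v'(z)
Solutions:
 v(z) = C1*exp(-7*z)


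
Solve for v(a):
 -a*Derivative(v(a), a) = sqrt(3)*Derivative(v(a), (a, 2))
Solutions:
 v(a) = C1 + C2*erf(sqrt(2)*3^(3/4)*a/6)


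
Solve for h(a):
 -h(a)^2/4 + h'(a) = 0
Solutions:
 h(a) = -4/(C1 + a)


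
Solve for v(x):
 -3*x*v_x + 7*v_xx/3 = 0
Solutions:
 v(x) = C1 + C2*erfi(3*sqrt(14)*x/14)


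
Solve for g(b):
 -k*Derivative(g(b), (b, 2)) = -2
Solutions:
 g(b) = C1 + C2*b + b^2/k


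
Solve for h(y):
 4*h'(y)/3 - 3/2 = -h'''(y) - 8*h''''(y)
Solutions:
 h(y) = C1 + C2*exp(y*(-2 + (48*sqrt(577) + 1153)^(-1/3) + (48*sqrt(577) + 1153)^(1/3))/48)*sin(sqrt(3)*y*(-(48*sqrt(577) + 1153)^(1/3) + (48*sqrt(577) + 1153)^(-1/3))/48) + C3*exp(y*(-2 + (48*sqrt(577) + 1153)^(-1/3) + (48*sqrt(577) + 1153)^(1/3))/48)*cos(sqrt(3)*y*(-(48*sqrt(577) + 1153)^(1/3) + (48*sqrt(577) + 1153)^(-1/3))/48) + C4*exp(-y*((48*sqrt(577) + 1153)^(-1/3) + 1 + (48*sqrt(577) + 1153)^(1/3))/24) + 9*y/8


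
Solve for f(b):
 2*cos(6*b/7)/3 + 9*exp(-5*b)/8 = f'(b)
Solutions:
 f(b) = C1 + 7*sin(6*b/7)/9 - 9*exp(-5*b)/40


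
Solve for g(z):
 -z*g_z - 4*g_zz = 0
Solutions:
 g(z) = C1 + C2*erf(sqrt(2)*z/4)


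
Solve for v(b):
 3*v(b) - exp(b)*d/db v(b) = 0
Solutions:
 v(b) = C1*exp(-3*exp(-b))


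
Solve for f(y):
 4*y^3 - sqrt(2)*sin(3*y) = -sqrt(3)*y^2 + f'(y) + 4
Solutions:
 f(y) = C1 + y^4 + sqrt(3)*y^3/3 - 4*y + sqrt(2)*cos(3*y)/3


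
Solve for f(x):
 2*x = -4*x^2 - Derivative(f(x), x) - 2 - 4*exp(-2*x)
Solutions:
 f(x) = C1 - 4*x^3/3 - x^2 - 2*x + 2*exp(-2*x)


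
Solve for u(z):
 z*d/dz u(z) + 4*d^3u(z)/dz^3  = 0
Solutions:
 u(z) = C1 + Integral(C2*airyai(-2^(1/3)*z/2) + C3*airybi(-2^(1/3)*z/2), z)


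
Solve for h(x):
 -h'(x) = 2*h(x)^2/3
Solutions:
 h(x) = 3/(C1 + 2*x)


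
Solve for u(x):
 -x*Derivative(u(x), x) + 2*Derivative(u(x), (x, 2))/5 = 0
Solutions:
 u(x) = C1 + C2*erfi(sqrt(5)*x/2)


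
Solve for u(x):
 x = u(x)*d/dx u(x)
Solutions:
 u(x) = -sqrt(C1 + x^2)
 u(x) = sqrt(C1 + x^2)


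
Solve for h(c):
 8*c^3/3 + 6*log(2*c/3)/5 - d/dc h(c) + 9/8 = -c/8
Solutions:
 h(c) = C1 + 2*c^4/3 + c^2/16 + 6*c*log(c)/5 - 6*c*log(3)/5 - 3*c/40 + 6*c*log(2)/5


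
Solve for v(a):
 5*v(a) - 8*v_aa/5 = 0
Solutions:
 v(a) = C1*exp(-5*sqrt(2)*a/4) + C2*exp(5*sqrt(2)*a/4)


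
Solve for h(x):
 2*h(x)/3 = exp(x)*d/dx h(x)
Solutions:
 h(x) = C1*exp(-2*exp(-x)/3)


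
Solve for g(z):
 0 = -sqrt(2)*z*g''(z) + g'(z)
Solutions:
 g(z) = C1 + C2*z^(sqrt(2)/2 + 1)


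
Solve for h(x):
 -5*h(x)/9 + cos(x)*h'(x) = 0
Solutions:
 h(x) = C1*(sin(x) + 1)^(5/18)/(sin(x) - 1)^(5/18)


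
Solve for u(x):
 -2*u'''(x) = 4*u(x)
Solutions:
 u(x) = C3*exp(-2^(1/3)*x) + (C1*sin(2^(1/3)*sqrt(3)*x/2) + C2*cos(2^(1/3)*sqrt(3)*x/2))*exp(2^(1/3)*x/2)


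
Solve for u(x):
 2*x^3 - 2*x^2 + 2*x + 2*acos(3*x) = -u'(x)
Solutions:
 u(x) = C1 - x^4/2 + 2*x^3/3 - x^2 - 2*x*acos(3*x) + 2*sqrt(1 - 9*x^2)/3


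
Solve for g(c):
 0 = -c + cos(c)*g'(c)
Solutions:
 g(c) = C1 + Integral(c/cos(c), c)


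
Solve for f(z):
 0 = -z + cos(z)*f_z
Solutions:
 f(z) = C1 + Integral(z/cos(z), z)


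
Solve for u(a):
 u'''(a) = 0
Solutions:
 u(a) = C1 + C2*a + C3*a^2


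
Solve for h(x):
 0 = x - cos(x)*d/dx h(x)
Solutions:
 h(x) = C1 + Integral(x/cos(x), x)


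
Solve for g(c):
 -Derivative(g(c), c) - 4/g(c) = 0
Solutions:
 g(c) = -sqrt(C1 - 8*c)
 g(c) = sqrt(C1 - 8*c)


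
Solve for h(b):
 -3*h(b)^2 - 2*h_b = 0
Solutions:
 h(b) = 2/(C1 + 3*b)


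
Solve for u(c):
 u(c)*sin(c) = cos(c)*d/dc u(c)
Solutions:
 u(c) = C1/cos(c)


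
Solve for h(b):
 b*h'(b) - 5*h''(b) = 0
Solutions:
 h(b) = C1 + C2*erfi(sqrt(10)*b/10)


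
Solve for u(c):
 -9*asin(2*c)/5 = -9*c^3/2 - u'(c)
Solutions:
 u(c) = C1 - 9*c^4/8 + 9*c*asin(2*c)/5 + 9*sqrt(1 - 4*c^2)/10


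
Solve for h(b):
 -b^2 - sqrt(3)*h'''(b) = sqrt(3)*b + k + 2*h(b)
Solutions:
 h(b) = C3*exp(-2^(1/3)*3^(5/6)*b/3) - b^2/2 - sqrt(3)*b/2 - k/2 + (C1*sin(6^(1/3)*b/2) + C2*cos(6^(1/3)*b/2))*exp(2^(1/3)*3^(5/6)*b/6)


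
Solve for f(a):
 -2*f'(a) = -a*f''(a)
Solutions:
 f(a) = C1 + C2*a^3


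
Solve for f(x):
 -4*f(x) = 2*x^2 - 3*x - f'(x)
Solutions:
 f(x) = C1*exp(4*x) - x^2/2 + x/2 + 1/8


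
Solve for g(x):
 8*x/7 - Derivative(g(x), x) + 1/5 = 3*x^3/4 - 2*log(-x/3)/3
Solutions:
 g(x) = C1 - 3*x^4/16 + 4*x^2/7 + 2*x*log(-x)/3 + x*(-10*log(3) - 7)/15


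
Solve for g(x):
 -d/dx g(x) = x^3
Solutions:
 g(x) = C1 - x^4/4


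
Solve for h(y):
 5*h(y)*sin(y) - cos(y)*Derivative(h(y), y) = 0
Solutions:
 h(y) = C1/cos(y)^5


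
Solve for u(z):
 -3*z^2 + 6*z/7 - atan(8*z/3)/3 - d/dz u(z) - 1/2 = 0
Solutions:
 u(z) = C1 - z^3 + 3*z^2/7 - z*atan(8*z/3)/3 - z/2 + log(64*z^2 + 9)/16


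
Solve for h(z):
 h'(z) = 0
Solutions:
 h(z) = C1


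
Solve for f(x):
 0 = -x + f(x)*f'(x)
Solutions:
 f(x) = -sqrt(C1 + x^2)
 f(x) = sqrt(C1 + x^2)


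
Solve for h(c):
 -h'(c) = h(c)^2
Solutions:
 h(c) = 1/(C1 + c)


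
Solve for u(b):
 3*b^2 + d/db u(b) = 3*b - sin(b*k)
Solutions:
 u(b) = C1 - b^3 + 3*b^2/2 + cos(b*k)/k


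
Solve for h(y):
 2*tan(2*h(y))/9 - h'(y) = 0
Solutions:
 h(y) = -asin(C1*exp(4*y/9))/2 + pi/2
 h(y) = asin(C1*exp(4*y/9))/2


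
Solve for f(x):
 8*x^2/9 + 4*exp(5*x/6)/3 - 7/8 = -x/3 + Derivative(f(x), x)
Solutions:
 f(x) = C1 + 8*x^3/27 + x^2/6 - 7*x/8 + 8*exp(5*x/6)/5


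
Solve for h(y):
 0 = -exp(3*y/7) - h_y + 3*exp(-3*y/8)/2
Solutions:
 h(y) = C1 - 7*exp(3*y/7)/3 - 4*exp(-3*y/8)


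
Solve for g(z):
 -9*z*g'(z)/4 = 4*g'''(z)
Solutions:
 g(z) = C1 + Integral(C2*airyai(-6^(2/3)*z/4) + C3*airybi(-6^(2/3)*z/4), z)


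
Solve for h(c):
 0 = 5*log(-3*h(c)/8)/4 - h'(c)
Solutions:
 -4*Integral(1/(log(-_y) - 3*log(2) + log(3)), (_y, h(c)))/5 = C1 - c


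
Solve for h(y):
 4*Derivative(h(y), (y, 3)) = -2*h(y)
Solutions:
 h(y) = C3*exp(-2^(2/3)*y/2) + (C1*sin(2^(2/3)*sqrt(3)*y/4) + C2*cos(2^(2/3)*sqrt(3)*y/4))*exp(2^(2/3)*y/4)


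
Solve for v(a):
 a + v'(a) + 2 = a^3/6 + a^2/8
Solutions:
 v(a) = C1 + a^4/24 + a^3/24 - a^2/2 - 2*a


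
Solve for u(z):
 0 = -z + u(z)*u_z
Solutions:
 u(z) = -sqrt(C1 + z^2)
 u(z) = sqrt(C1 + z^2)


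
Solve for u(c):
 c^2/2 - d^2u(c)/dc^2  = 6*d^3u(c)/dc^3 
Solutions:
 u(c) = C1 + C2*c + C3*exp(-c/6) + c^4/24 - c^3 + 18*c^2


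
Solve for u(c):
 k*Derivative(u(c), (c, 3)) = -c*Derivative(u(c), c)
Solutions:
 u(c) = C1 + Integral(C2*airyai(c*(-1/k)^(1/3)) + C3*airybi(c*(-1/k)^(1/3)), c)


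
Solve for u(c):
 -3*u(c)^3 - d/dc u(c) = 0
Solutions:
 u(c) = -sqrt(2)*sqrt(-1/(C1 - 3*c))/2
 u(c) = sqrt(2)*sqrt(-1/(C1 - 3*c))/2


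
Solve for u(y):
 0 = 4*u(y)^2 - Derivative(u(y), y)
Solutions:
 u(y) = -1/(C1 + 4*y)


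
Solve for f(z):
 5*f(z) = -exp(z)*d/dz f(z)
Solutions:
 f(z) = C1*exp(5*exp(-z))


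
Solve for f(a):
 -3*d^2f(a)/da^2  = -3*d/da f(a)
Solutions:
 f(a) = C1 + C2*exp(a)


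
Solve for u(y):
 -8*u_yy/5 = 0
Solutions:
 u(y) = C1 + C2*y


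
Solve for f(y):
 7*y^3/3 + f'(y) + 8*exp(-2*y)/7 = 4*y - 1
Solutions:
 f(y) = C1 - 7*y^4/12 + 2*y^2 - y + 4*exp(-2*y)/7


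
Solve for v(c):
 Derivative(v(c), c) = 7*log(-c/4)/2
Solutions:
 v(c) = C1 + 7*c*log(-c)/2 + c*(-7*log(2) - 7/2)


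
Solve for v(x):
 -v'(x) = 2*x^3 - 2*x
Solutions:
 v(x) = C1 - x^4/2 + x^2


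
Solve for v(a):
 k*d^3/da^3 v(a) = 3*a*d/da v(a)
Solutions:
 v(a) = C1 + Integral(C2*airyai(3^(1/3)*a*(1/k)^(1/3)) + C3*airybi(3^(1/3)*a*(1/k)^(1/3)), a)


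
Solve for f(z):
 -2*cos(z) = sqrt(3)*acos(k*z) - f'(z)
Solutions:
 f(z) = C1 + sqrt(3)*Piecewise((z*acos(k*z) - sqrt(-k^2*z^2 + 1)/k, Ne(k, 0)), (pi*z/2, True)) + 2*sin(z)


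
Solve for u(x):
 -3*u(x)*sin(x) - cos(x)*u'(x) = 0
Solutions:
 u(x) = C1*cos(x)^3


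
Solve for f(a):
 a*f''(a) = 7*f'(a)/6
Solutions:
 f(a) = C1 + C2*a^(13/6)


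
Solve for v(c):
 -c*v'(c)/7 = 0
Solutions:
 v(c) = C1


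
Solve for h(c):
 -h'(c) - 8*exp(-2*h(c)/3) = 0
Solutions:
 h(c) = 3*log(-sqrt(C1 - 8*c)) - 3*log(3) + 3*log(6)/2
 h(c) = 3*log(C1 - 8*c)/2 - 3*log(3) + 3*log(6)/2


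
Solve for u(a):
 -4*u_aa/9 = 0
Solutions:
 u(a) = C1 + C2*a


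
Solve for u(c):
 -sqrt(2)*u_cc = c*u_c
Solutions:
 u(c) = C1 + C2*erf(2^(1/4)*c/2)


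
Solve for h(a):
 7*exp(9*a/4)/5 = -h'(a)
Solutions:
 h(a) = C1 - 28*exp(9*a/4)/45


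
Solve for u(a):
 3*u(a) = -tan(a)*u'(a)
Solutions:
 u(a) = C1/sin(a)^3


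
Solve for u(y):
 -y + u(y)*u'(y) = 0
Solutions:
 u(y) = -sqrt(C1 + y^2)
 u(y) = sqrt(C1 + y^2)


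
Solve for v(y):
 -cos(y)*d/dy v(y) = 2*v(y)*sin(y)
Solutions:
 v(y) = C1*cos(y)^2


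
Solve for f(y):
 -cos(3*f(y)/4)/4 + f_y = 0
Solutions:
 -y/4 - 2*log(sin(3*f(y)/4) - 1)/3 + 2*log(sin(3*f(y)/4) + 1)/3 = C1


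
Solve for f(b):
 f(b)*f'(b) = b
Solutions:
 f(b) = -sqrt(C1 + b^2)
 f(b) = sqrt(C1 + b^2)


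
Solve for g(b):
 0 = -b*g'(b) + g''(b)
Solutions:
 g(b) = C1 + C2*erfi(sqrt(2)*b/2)


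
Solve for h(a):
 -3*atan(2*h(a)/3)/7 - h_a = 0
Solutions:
 Integral(1/atan(2*_y/3), (_y, h(a))) = C1 - 3*a/7


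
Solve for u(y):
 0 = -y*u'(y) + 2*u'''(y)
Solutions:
 u(y) = C1 + Integral(C2*airyai(2^(2/3)*y/2) + C3*airybi(2^(2/3)*y/2), y)


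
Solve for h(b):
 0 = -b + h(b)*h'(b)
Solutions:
 h(b) = -sqrt(C1 + b^2)
 h(b) = sqrt(C1 + b^2)


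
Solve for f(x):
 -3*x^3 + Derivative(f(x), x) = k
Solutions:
 f(x) = C1 + k*x + 3*x^4/4


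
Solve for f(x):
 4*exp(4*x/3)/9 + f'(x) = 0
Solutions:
 f(x) = C1 - exp(4*x/3)/3


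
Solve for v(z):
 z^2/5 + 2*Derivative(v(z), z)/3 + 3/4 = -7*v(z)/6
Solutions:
 v(z) = C1*exp(-7*z/4) - 6*z^2/35 + 48*z/245 - 2589/3430


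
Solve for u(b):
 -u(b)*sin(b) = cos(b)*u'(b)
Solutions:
 u(b) = C1*cos(b)


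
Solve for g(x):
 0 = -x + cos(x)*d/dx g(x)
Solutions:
 g(x) = C1 + Integral(x/cos(x), x)


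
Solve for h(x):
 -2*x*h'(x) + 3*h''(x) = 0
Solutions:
 h(x) = C1 + C2*erfi(sqrt(3)*x/3)


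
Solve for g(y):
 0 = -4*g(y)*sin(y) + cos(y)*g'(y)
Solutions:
 g(y) = C1/cos(y)^4


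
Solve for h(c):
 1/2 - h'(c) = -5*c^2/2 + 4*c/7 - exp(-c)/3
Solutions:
 h(c) = C1 + 5*c^3/6 - 2*c^2/7 + c/2 - exp(-c)/3


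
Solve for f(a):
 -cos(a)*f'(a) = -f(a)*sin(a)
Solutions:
 f(a) = C1/cos(a)


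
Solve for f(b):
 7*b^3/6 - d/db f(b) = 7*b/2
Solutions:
 f(b) = C1 + 7*b^4/24 - 7*b^2/4


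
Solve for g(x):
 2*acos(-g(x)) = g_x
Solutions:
 Integral(1/acos(-_y), (_y, g(x))) = C1 + 2*x


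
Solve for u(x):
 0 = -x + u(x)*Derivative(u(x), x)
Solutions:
 u(x) = -sqrt(C1 + x^2)
 u(x) = sqrt(C1 + x^2)


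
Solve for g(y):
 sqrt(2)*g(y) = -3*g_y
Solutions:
 g(y) = C1*exp(-sqrt(2)*y/3)


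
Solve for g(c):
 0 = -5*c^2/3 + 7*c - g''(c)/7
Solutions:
 g(c) = C1 + C2*c - 35*c^4/36 + 49*c^3/6


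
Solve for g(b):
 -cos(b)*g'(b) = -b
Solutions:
 g(b) = C1 + Integral(b/cos(b), b)


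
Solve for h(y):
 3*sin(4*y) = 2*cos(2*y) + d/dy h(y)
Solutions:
 h(y) = C1 - sin(2*y) - 3*cos(4*y)/4


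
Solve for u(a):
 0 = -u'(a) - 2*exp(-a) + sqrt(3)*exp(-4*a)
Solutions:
 u(a) = C1 + 2*exp(-a) - sqrt(3)*exp(-4*a)/4


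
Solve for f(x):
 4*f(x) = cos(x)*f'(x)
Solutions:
 f(x) = C1*(sin(x)^2 + 2*sin(x) + 1)/(sin(x)^2 - 2*sin(x) + 1)


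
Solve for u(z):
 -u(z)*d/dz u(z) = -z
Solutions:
 u(z) = -sqrt(C1 + z^2)
 u(z) = sqrt(C1 + z^2)


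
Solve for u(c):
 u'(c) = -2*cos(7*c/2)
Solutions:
 u(c) = C1 - 4*sin(7*c/2)/7


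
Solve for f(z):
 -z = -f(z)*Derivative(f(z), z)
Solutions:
 f(z) = -sqrt(C1 + z^2)
 f(z) = sqrt(C1 + z^2)


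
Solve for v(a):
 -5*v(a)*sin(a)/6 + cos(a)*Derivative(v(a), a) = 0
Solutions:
 v(a) = C1/cos(a)^(5/6)


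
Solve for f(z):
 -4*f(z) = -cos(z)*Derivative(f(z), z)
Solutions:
 f(z) = C1*(sin(z)^2 + 2*sin(z) + 1)/(sin(z)^2 - 2*sin(z) + 1)


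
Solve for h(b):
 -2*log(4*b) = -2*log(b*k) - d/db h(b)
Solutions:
 h(b) = C1 + 2*b*(-log(k) + 2*log(2))


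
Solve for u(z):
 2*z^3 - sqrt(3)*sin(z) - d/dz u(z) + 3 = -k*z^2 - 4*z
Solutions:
 u(z) = C1 + k*z^3/3 + z^4/2 + 2*z^2 + 3*z + sqrt(3)*cos(z)


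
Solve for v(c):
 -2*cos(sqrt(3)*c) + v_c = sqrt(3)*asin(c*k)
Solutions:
 v(c) = C1 + sqrt(3)*Piecewise((c*asin(c*k) + sqrt(-c^2*k^2 + 1)/k, Ne(k, 0)), (0, True)) + 2*sqrt(3)*sin(sqrt(3)*c)/3


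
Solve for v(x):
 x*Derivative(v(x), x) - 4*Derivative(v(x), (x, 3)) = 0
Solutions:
 v(x) = C1 + Integral(C2*airyai(2^(1/3)*x/2) + C3*airybi(2^(1/3)*x/2), x)


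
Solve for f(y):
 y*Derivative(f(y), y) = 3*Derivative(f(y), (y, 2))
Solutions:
 f(y) = C1 + C2*erfi(sqrt(6)*y/6)


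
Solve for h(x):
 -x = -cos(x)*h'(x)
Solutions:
 h(x) = C1 + Integral(x/cos(x), x)


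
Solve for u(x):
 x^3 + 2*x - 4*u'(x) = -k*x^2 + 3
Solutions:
 u(x) = C1 + k*x^3/12 + x^4/16 + x^2/4 - 3*x/4


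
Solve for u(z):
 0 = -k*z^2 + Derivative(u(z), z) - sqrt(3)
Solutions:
 u(z) = C1 + k*z^3/3 + sqrt(3)*z


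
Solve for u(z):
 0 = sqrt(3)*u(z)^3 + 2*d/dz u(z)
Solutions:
 u(z) = -sqrt(-1/(C1 - sqrt(3)*z))
 u(z) = sqrt(-1/(C1 - sqrt(3)*z))


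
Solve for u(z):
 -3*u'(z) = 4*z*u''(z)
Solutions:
 u(z) = C1 + C2*z^(1/4)


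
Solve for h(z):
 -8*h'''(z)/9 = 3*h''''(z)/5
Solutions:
 h(z) = C1 + C2*z + C3*z^2 + C4*exp(-40*z/27)


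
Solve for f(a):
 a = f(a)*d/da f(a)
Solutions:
 f(a) = -sqrt(C1 + a^2)
 f(a) = sqrt(C1 + a^2)


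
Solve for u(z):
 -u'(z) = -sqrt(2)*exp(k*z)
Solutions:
 u(z) = C1 + sqrt(2)*exp(k*z)/k


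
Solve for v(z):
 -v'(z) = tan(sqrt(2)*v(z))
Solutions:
 v(z) = sqrt(2)*(pi - asin(C1*exp(-sqrt(2)*z)))/2
 v(z) = sqrt(2)*asin(C1*exp(-sqrt(2)*z))/2


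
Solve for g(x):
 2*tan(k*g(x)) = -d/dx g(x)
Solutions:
 g(x) = Piecewise((-asin(exp(C1*k - 2*k*x))/k + pi/k, Ne(k, 0)), (nan, True))
 g(x) = Piecewise((asin(exp(C1*k - 2*k*x))/k, Ne(k, 0)), (nan, True))


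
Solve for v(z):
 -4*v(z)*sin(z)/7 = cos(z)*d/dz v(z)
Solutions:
 v(z) = C1*cos(z)^(4/7)


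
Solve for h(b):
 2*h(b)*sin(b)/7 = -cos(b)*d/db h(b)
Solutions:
 h(b) = C1*cos(b)^(2/7)


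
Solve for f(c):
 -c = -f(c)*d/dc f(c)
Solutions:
 f(c) = -sqrt(C1 + c^2)
 f(c) = sqrt(C1 + c^2)


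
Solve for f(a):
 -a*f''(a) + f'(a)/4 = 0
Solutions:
 f(a) = C1 + C2*a^(5/4)


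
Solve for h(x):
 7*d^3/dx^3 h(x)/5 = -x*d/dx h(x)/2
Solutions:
 h(x) = C1 + Integral(C2*airyai(-14^(2/3)*5^(1/3)*x/14) + C3*airybi(-14^(2/3)*5^(1/3)*x/14), x)


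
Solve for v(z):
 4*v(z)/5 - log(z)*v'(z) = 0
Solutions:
 v(z) = C1*exp(4*li(z)/5)


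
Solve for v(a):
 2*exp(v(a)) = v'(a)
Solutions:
 v(a) = log(-1/(C1 + 2*a))


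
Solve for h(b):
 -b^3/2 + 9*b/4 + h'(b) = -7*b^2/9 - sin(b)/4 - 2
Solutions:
 h(b) = C1 + b^4/8 - 7*b^3/27 - 9*b^2/8 - 2*b + cos(b)/4


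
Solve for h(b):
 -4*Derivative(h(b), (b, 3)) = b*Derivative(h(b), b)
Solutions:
 h(b) = C1 + Integral(C2*airyai(-2^(1/3)*b/2) + C3*airybi(-2^(1/3)*b/2), b)


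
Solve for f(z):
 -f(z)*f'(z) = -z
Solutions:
 f(z) = -sqrt(C1 + z^2)
 f(z) = sqrt(C1 + z^2)


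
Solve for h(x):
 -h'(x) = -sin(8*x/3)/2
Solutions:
 h(x) = C1 - 3*cos(8*x/3)/16


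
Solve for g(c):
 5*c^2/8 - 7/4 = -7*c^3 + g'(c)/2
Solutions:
 g(c) = C1 + 7*c^4/2 + 5*c^3/12 - 7*c/2


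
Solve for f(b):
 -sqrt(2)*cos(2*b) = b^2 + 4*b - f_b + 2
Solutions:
 f(b) = C1 + b^3/3 + 2*b^2 + 2*b + sqrt(2)*sin(2*b)/2


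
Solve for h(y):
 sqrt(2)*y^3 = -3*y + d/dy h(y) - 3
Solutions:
 h(y) = C1 + sqrt(2)*y^4/4 + 3*y^2/2 + 3*y


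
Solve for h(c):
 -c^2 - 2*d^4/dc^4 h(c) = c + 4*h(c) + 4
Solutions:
 h(c) = -c^2/4 - c/4 + (C1*sin(2^(3/4)*c/2) + C2*cos(2^(3/4)*c/2))*exp(-2^(3/4)*c/2) + (C3*sin(2^(3/4)*c/2) + C4*cos(2^(3/4)*c/2))*exp(2^(3/4)*c/2) - 1


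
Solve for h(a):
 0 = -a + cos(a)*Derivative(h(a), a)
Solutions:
 h(a) = C1 + Integral(a/cos(a), a)


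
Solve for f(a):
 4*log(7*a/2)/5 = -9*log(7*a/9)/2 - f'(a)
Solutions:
 f(a) = C1 - 53*a*log(a)/10 - 53*a*log(7)/10 + 4*a*log(2)/5 + 53*a/10 + 9*a*log(3)


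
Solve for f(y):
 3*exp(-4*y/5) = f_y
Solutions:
 f(y) = C1 - 15*exp(-4*y/5)/4


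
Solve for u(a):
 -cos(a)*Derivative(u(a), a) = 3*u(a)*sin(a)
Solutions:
 u(a) = C1*cos(a)^3


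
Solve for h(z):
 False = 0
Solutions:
 h(z) = C1 + zoo*z - log(cos(z))/2


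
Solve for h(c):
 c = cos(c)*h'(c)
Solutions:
 h(c) = C1 + Integral(c/cos(c), c)


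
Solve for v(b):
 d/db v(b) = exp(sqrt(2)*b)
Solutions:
 v(b) = C1 + sqrt(2)*exp(sqrt(2)*b)/2


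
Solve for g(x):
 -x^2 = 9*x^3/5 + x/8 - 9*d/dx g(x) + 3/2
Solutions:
 g(x) = C1 + x^4/20 + x^3/27 + x^2/144 + x/6


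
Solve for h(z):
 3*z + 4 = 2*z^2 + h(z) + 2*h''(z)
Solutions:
 h(z) = C1*sin(sqrt(2)*z/2) + C2*cos(sqrt(2)*z/2) - 2*z^2 + 3*z + 12


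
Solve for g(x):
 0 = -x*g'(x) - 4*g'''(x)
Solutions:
 g(x) = C1 + Integral(C2*airyai(-2^(1/3)*x/2) + C3*airybi(-2^(1/3)*x/2), x)


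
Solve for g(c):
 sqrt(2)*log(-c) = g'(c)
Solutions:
 g(c) = C1 + sqrt(2)*c*log(-c) - sqrt(2)*c


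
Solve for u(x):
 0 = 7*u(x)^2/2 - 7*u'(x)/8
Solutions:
 u(x) = -1/(C1 + 4*x)


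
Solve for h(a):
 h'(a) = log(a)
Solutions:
 h(a) = C1 + a*log(a) - a


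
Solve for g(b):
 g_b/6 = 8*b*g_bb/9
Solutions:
 g(b) = C1 + C2*b^(19/16)


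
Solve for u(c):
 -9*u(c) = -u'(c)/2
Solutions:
 u(c) = C1*exp(18*c)


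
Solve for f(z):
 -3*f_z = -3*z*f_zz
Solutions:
 f(z) = C1 + C2*z^2


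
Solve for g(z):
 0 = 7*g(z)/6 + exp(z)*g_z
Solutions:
 g(z) = C1*exp(7*exp(-z)/6)


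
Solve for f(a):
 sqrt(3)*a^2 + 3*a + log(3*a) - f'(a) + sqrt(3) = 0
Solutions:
 f(a) = C1 + sqrt(3)*a^3/3 + 3*a^2/2 + a*log(a) - a + a*log(3) + sqrt(3)*a


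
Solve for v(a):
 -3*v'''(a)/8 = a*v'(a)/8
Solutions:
 v(a) = C1 + Integral(C2*airyai(-3^(2/3)*a/3) + C3*airybi(-3^(2/3)*a/3), a)


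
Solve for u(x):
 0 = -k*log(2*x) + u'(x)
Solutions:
 u(x) = C1 + k*x*log(x) - k*x + k*x*log(2)


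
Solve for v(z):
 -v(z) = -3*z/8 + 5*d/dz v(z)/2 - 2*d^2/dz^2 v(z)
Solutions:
 v(z) = C1*exp(z*(5 - sqrt(57))/8) + C2*exp(z*(5 + sqrt(57))/8) + 3*z/8 - 15/16


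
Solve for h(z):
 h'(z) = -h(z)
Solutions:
 h(z) = C1*exp(-z)


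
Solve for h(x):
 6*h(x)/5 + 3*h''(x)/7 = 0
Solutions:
 h(x) = C1*sin(sqrt(70)*x/5) + C2*cos(sqrt(70)*x/5)


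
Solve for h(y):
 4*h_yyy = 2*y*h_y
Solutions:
 h(y) = C1 + Integral(C2*airyai(2^(2/3)*y/2) + C3*airybi(2^(2/3)*y/2), y)


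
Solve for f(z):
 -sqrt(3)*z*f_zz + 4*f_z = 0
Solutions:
 f(z) = C1 + C2*z^(1 + 4*sqrt(3)/3)


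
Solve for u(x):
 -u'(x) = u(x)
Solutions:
 u(x) = C1*exp(-x)


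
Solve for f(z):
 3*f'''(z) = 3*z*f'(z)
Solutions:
 f(z) = C1 + Integral(C2*airyai(z) + C3*airybi(z), z)


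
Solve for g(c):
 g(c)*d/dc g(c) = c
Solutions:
 g(c) = -sqrt(C1 + c^2)
 g(c) = sqrt(C1 + c^2)


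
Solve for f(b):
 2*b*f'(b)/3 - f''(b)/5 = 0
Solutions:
 f(b) = C1 + C2*erfi(sqrt(15)*b/3)


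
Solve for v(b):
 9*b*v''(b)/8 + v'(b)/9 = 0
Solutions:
 v(b) = C1 + C2*b^(73/81)


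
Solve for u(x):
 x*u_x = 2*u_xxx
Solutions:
 u(x) = C1 + Integral(C2*airyai(2^(2/3)*x/2) + C3*airybi(2^(2/3)*x/2), x)


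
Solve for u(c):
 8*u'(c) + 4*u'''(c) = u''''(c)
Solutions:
 u(c) = C1 + C2*exp(c*(-2^(2/3)*(3*sqrt(177) + 43)^(1/3) - 8*2^(1/3)/(3*sqrt(177) + 43)^(1/3) + 8)/6)*sin(2^(1/3)*sqrt(3)*c*(-2^(1/3)*(3*sqrt(177) + 43)^(1/3) + 8/(3*sqrt(177) + 43)^(1/3))/6) + C3*exp(c*(-2^(2/3)*(3*sqrt(177) + 43)^(1/3) - 8*2^(1/3)/(3*sqrt(177) + 43)^(1/3) + 8)/6)*cos(2^(1/3)*sqrt(3)*c*(-2^(1/3)*(3*sqrt(177) + 43)^(1/3) + 8/(3*sqrt(177) + 43)^(1/3))/6) + C4*exp(c*(8*2^(1/3)/(3*sqrt(177) + 43)^(1/3) + 4 + 2^(2/3)*(3*sqrt(177) + 43)^(1/3))/3)


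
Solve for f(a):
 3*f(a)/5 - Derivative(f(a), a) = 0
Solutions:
 f(a) = C1*exp(3*a/5)


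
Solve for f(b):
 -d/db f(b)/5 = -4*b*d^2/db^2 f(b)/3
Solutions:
 f(b) = C1 + C2*b^(23/20)


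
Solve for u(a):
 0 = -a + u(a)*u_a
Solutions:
 u(a) = -sqrt(C1 + a^2)
 u(a) = sqrt(C1 + a^2)


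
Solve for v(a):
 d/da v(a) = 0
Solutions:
 v(a) = C1


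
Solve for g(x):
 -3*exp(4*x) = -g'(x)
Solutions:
 g(x) = C1 + 3*exp(4*x)/4


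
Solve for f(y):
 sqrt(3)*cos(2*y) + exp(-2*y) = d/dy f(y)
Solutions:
 f(y) = C1 + sqrt(3)*sin(2*y)/2 - exp(-2*y)/2


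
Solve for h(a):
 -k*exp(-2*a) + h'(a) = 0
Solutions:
 h(a) = C1 - k*exp(-2*a)/2


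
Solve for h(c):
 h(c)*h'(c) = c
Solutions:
 h(c) = -sqrt(C1 + c^2)
 h(c) = sqrt(C1 + c^2)


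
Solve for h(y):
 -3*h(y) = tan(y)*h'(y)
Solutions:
 h(y) = C1/sin(y)^3


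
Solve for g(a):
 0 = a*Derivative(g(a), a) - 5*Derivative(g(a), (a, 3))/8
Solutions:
 g(a) = C1 + Integral(C2*airyai(2*5^(2/3)*a/5) + C3*airybi(2*5^(2/3)*a/5), a)


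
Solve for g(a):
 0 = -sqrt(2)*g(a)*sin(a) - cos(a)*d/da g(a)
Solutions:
 g(a) = C1*cos(a)^(sqrt(2))


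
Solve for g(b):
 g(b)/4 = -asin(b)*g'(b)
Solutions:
 g(b) = C1*exp(-Integral(1/asin(b), b)/4)


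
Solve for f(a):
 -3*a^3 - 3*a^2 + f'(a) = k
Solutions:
 f(a) = C1 + 3*a^4/4 + a^3 + a*k


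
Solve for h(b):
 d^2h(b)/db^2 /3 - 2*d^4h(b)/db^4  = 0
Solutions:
 h(b) = C1 + C2*b + C3*exp(-sqrt(6)*b/6) + C4*exp(sqrt(6)*b/6)


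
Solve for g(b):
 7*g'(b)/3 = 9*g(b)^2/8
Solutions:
 g(b) = -56/(C1 + 27*b)


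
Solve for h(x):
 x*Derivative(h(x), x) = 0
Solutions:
 h(x) = C1


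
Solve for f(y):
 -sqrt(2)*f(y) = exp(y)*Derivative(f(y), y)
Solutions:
 f(y) = C1*exp(sqrt(2)*exp(-y))


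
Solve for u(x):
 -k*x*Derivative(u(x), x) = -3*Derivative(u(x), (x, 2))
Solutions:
 u(x) = Piecewise((-sqrt(6)*sqrt(pi)*C1*erf(sqrt(6)*x*sqrt(-k)/6)/(2*sqrt(-k)) - C2, (k > 0) | (k < 0)), (-C1*x - C2, True))


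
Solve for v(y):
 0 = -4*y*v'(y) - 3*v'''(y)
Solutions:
 v(y) = C1 + Integral(C2*airyai(-6^(2/3)*y/3) + C3*airybi(-6^(2/3)*y/3), y)


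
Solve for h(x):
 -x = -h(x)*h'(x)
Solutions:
 h(x) = -sqrt(C1 + x^2)
 h(x) = sqrt(C1 + x^2)


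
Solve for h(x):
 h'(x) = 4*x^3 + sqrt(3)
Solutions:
 h(x) = C1 + x^4 + sqrt(3)*x


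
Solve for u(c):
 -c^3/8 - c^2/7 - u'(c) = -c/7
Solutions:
 u(c) = C1 - c^4/32 - c^3/21 + c^2/14


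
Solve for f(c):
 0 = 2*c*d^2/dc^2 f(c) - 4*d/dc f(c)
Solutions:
 f(c) = C1 + C2*c^3


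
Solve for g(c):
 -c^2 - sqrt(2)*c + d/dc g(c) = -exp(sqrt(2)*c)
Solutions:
 g(c) = C1 + c^3/3 + sqrt(2)*c^2/2 - sqrt(2)*exp(sqrt(2)*c)/2


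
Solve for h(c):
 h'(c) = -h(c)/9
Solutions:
 h(c) = C1*exp(-c/9)


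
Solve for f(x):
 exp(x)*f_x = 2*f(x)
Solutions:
 f(x) = C1*exp(-2*exp(-x))


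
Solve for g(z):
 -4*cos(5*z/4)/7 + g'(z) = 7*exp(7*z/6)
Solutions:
 g(z) = C1 + 6*exp(7*z/6) + 16*sin(5*z/4)/35


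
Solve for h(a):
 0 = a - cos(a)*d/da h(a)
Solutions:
 h(a) = C1 + Integral(a/cos(a), a)


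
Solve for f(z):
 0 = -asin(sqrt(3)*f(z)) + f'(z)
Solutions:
 Integral(1/asin(sqrt(3)*_y), (_y, f(z))) = C1 + z


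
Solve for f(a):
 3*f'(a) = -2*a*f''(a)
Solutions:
 f(a) = C1 + C2/sqrt(a)


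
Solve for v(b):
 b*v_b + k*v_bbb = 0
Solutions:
 v(b) = C1 + Integral(C2*airyai(b*(-1/k)^(1/3)) + C3*airybi(b*(-1/k)^(1/3)), b)


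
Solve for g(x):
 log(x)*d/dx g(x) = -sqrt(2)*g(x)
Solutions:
 g(x) = C1*exp(-sqrt(2)*li(x))


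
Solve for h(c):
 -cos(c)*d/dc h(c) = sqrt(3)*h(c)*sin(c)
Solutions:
 h(c) = C1*cos(c)^(sqrt(3))


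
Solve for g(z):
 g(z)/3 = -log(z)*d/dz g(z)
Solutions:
 g(z) = C1*exp(-li(z)/3)


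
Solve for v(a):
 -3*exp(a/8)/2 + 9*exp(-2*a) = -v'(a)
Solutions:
 v(a) = C1 + 12*exp(a/8) + 9*exp(-2*a)/2


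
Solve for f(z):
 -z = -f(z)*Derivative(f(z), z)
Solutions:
 f(z) = -sqrt(C1 + z^2)
 f(z) = sqrt(C1 + z^2)


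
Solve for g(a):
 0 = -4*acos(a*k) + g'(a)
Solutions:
 g(a) = C1 + 4*Piecewise((a*acos(a*k) - sqrt(-a^2*k^2 + 1)/k, Ne(k, 0)), (pi*a/2, True))


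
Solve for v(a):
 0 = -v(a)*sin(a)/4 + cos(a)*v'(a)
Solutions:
 v(a) = C1/cos(a)^(1/4)


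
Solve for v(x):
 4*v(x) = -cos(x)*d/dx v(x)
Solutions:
 v(x) = C1*(sin(x)^2 - 2*sin(x) + 1)/(sin(x)^2 + 2*sin(x) + 1)


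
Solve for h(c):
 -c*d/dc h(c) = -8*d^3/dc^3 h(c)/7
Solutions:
 h(c) = C1 + Integral(C2*airyai(7^(1/3)*c/2) + C3*airybi(7^(1/3)*c/2), c)


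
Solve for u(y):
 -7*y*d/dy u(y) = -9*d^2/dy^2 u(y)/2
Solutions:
 u(y) = C1 + C2*erfi(sqrt(7)*y/3)


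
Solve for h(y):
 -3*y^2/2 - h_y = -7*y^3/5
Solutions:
 h(y) = C1 + 7*y^4/20 - y^3/2


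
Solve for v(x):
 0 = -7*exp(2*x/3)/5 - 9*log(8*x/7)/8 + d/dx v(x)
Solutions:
 v(x) = C1 + 9*x*log(x)/8 + 9*x*(-log(7) - 1 + 3*log(2))/8 + 21*exp(2*x/3)/10


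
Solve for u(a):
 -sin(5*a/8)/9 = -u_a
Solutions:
 u(a) = C1 - 8*cos(5*a/8)/45


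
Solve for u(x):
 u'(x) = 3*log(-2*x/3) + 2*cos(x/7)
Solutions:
 u(x) = C1 + 3*x*log(-x) - 3*x*log(3) - 3*x + 3*x*log(2) + 14*sin(x/7)


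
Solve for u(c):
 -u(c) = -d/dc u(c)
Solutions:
 u(c) = C1*exp(c)


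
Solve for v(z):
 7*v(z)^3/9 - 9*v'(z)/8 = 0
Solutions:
 v(z) = -9*sqrt(2)*sqrt(-1/(C1 + 56*z))/2
 v(z) = 9*sqrt(2)*sqrt(-1/(C1 + 56*z))/2


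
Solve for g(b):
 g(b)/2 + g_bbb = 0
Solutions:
 g(b) = C3*exp(-2^(2/3)*b/2) + (C1*sin(2^(2/3)*sqrt(3)*b/4) + C2*cos(2^(2/3)*sqrt(3)*b/4))*exp(2^(2/3)*b/4)


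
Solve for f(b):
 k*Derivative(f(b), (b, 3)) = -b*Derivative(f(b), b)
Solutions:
 f(b) = C1 + Integral(C2*airyai(b*(-1/k)^(1/3)) + C3*airybi(b*(-1/k)^(1/3)), b)


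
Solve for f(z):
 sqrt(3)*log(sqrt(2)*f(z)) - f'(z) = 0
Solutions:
 -2*sqrt(3)*Integral(1/(2*log(_y) + log(2)), (_y, f(z)))/3 = C1 - z


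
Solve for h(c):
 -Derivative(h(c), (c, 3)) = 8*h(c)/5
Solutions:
 h(c) = C3*exp(-2*5^(2/3)*c/5) + (C1*sin(sqrt(3)*5^(2/3)*c/5) + C2*cos(sqrt(3)*5^(2/3)*c/5))*exp(5^(2/3)*c/5)


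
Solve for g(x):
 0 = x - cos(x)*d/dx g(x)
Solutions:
 g(x) = C1 + Integral(x/cos(x), x)


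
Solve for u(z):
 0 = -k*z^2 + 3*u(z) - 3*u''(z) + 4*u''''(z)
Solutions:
 u(z) = k*z^2/3 + 2*k/3 + (C1*sin(sqrt(2)*3^(1/4)*z*sin(atan(sqrt(39)/3)/2)/2) + C2*cos(sqrt(2)*3^(1/4)*z*sin(atan(sqrt(39)/3)/2)/2))*exp(-sqrt(2)*3^(1/4)*z*cos(atan(sqrt(39)/3)/2)/2) + (C3*sin(sqrt(2)*3^(1/4)*z*sin(atan(sqrt(39)/3)/2)/2) + C4*cos(sqrt(2)*3^(1/4)*z*sin(atan(sqrt(39)/3)/2)/2))*exp(sqrt(2)*3^(1/4)*z*cos(atan(sqrt(39)/3)/2)/2)


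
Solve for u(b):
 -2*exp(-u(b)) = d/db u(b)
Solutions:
 u(b) = log(C1 - 2*b)


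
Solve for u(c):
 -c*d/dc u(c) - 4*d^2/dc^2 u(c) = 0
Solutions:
 u(c) = C1 + C2*erf(sqrt(2)*c/4)


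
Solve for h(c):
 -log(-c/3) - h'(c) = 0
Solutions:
 h(c) = C1 - c*log(-c) + c*(1 + log(3))


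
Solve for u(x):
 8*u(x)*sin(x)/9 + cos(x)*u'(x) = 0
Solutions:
 u(x) = C1*cos(x)^(8/9)


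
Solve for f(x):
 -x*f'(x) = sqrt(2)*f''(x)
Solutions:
 f(x) = C1 + C2*erf(2^(1/4)*x/2)


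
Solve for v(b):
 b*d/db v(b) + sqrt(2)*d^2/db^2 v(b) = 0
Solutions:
 v(b) = C1 + C2*erf(2^(1/4)*b/2)


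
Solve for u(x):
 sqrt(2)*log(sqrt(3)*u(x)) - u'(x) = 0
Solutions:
 -sqrt(2)*Integral(1/(2*log(_y) + log(3)), (_y, u(x))) = C1 - x


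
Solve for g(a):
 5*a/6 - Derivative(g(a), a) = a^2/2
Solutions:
 g(a) = C1 - a^3/6 + 5*a^2/12


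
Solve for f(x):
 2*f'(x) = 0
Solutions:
 f(x) = C1


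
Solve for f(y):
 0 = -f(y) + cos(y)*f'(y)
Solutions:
 f(y) = C1*sqrt(sin(y) + 1)/sqrt(sin(y) - 1)


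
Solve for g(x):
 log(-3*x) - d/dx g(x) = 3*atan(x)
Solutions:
 g(x) = C1 + x*log(-x) - 3*x*atan(x) - x + x*log(3) + 3*log(x^2 + 1)/2


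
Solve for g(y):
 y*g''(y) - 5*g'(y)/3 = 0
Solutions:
 g(y) = C1 + C2*y^(8/3)


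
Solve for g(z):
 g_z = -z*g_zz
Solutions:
 g(z) = C1 + C2*log(z)


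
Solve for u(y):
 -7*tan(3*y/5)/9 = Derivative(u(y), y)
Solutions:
 u(y) = C1 + 35*log(cos(3*y/5))/27


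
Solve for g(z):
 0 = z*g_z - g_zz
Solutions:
 g(z) = C1 + C2*erfi(sqrt(2)*z/2)


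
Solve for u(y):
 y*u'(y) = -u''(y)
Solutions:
 u(y) = C1 + C2*erf(sqrt(2)*y/2)


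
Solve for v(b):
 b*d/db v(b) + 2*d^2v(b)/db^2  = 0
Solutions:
 v(b) = C1 + C2*erf(b/2)


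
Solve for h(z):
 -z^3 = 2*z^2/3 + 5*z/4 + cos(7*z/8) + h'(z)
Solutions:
 h(z) = C1 - z^4/4 - 2*z^3/9 - 5*z^2/8 - 8*sin(7*z/8)/7


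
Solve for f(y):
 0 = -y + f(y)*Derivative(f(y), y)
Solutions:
 f(y) = -sqrt(C1 + y^2)
 f(y) = sqrt(C1 + y^2)


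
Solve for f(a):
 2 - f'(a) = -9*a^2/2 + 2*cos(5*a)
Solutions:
 f(a) = C1 + 3*a^3/2 + 2*a - 2*sin(5*a)/5


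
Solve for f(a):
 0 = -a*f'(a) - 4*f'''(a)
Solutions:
 f(a) = C1 + Integral(C2*airyai(-2^(1/3)*a/2) + C3*airybi(-2^(1/3)*a/2), a)


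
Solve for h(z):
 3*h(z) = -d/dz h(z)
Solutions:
 h(z) = C1*exp(-3*z)


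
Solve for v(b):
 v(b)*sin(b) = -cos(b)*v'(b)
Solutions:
 v(b) = C1*cos(b)


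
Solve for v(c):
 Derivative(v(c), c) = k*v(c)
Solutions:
 v(c) = C1*exp(c*k)


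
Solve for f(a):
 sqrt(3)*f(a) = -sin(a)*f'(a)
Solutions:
 f(a) = C1*(cos(a) + 1)^(sqrt(3)/2)/(cos(a) - 1)^(sqrt(3)/2)


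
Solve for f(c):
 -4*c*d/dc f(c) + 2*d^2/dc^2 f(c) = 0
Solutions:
 f(c) = C1 + C2*erfi(c)


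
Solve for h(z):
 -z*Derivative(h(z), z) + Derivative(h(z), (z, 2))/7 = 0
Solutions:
 h(z) = C1 + C2*erfi(sqrt(14)*z/2)


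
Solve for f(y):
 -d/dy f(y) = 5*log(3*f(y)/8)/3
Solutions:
 -3*Integral(1/(-log(_y) - log(3) + 3*log(2)), (_y, f(y)))/5 = C1 - y


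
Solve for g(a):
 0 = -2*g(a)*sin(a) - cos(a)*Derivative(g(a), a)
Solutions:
 g(a) = C1*cos(a)^2


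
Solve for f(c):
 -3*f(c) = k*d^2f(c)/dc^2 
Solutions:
 f(c) = C1*exp(-sqrt(3)*c*sqrt(-1/k)) + C2*exp(sqrt(3)*c*sqrt(-1/k))
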